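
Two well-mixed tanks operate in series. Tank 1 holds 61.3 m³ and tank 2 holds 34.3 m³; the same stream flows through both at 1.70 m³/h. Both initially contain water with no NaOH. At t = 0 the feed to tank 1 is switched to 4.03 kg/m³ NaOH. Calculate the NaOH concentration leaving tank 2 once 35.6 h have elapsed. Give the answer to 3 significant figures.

1.50 kg/m³

Species balance on tank i: dCᵢ/dt = (Cᵢ₋₁ − Cᵢ)/τᵢ with τᵢ = Vᵢ/Q.
τ₁ = 61.3/1.70 = 36.059 h; τ₂ = 34.3/1.70 = 20.176 h.
Solving the cascade with C₁(0)=C₂(0)=0 gives C₂(t) = C_in[1 − (τ₁ e^(−t/τ₁) − τ₂ e^(−t/τ₂))/(τ₁ − τ₂)].
At t = 35.6: e^(−t/τ₁) = 0.37259, e^(−t/τ₂) = 0.17128.
C₂ = 4.03·[1 − (36.059·0.37259 − 20.176·0.17128)/(15.882)] = 4.03·0.37168 = 1.4979 kg/m³.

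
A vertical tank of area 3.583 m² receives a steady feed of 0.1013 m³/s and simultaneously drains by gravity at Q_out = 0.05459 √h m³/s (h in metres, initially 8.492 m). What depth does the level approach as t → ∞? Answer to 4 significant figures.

3.443 m

Level balance: A dh/dt = 0.1013 − 0.05459 √h. Setting dh/dt = 0:
Q_in = 0.05459 √h_ss ⇒ √h_ss = 0.1013/0.05459 = 1.85565.
h_ss = 1.85565² = 3.44344 m. (Since h₀ = 8.492 m > h_ss, the level will fall toward this value.)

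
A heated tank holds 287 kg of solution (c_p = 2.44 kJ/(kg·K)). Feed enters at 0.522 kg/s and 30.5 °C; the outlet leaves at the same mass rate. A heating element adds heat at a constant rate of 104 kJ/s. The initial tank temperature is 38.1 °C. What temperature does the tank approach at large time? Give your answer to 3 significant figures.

Heat balance on the well-mixed liquid: M c_p dT/dt = ṁ c_p (T_in − T) + 104.
At steady state dT/dt = 0 ⇒ T_ss = T_in + Q̇/(ṁ c_p) = 30.5 + 104/(0.522·2.44) = 112.15 °C.

112 °C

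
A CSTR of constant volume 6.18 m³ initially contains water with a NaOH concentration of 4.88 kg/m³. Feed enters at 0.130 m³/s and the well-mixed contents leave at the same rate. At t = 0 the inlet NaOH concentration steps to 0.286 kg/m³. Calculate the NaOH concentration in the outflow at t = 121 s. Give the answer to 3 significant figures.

Species balance on the tank: V dC/dt = Q(C_in − C).
So dC/dt = (C_in − C)/τ with τ = V/Q = 6.18/0.130 = 47.538 s.
C approaches C_in exponentially: C(t) = C_in + (C₀ − C_in) e^(−t/τ).
C(121) = 0.286 + (4.88 − 0.286)·e^(−121/47.538) = 0.286 + (4.5940)·0.078449 = 0.64639 kg/m³.

0.646 kg/m³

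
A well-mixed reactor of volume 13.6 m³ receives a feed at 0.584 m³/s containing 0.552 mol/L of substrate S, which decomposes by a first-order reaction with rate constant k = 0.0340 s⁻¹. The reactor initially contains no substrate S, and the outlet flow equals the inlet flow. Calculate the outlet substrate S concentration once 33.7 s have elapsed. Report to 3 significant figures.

0.285 mol/L

Species balance: V dC/dt = Q C_in − Q C − k V C.
dC/dt = (Q/V) C_in − (Q/V + k) C; effective rate a = Q/V + k = 0.042941 + 0.0340 = 0.076941 s⁻¹.
C_ss = Q C_in/(Q + kV) = 0.30807 mol/L; C(t) = C_ss + (C₀ − C_ss) e^(−a t).
C(33.7) = 0.30807 + (-0.30807)·e^(−0.076941·33.7) = 0.30807 + (-0.30807)·0.074801 = 0.28503 mol/L.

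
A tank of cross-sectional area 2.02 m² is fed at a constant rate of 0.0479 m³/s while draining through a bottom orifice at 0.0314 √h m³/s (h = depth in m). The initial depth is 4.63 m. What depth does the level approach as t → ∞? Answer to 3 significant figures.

2.33 m

A dh/dt = Q_in − 0.0314 √h. Steady state requires inflow = outflow:
Q_in = 0.0314 √h_ss ⇒ √h_ss = 0.0479/0.0314 = 1.5255.
h_ss = 1.5255² = 2.3271 m. (Since h₀ = 4.63 m > h_ss, the level will fall toward this value.)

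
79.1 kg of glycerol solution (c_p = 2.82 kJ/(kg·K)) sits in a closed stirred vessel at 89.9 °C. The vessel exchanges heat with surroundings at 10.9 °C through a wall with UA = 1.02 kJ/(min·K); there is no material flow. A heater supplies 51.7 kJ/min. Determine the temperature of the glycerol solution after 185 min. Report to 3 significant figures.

First-law balance (no shaft work): M c_p dT/dt = −UA(T − T_amb) + Q̇.
dT/dt = (T_ss − T)/τ with T_ss = T_amb + Q̇/UA = 10.9 + 51.7/1.02 = 61.586 °C, τ = M c_p/UA = 79.1·2.82/1.02 = 218.69 min.
Solution: T(t) = T_ss + (T₀ − T_ss) e^(−t/τ).
T(185) = 61.586 + (28.314)·0.42915 = 73.737 °C.

73.7 °C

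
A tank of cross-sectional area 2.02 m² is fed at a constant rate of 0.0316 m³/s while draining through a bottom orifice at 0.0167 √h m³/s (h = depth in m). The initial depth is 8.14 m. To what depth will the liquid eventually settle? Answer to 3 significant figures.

Accumulation of liquid (constant cross-section A): A dh/dt = Q_in − 0.0167 √h. At steady state dh/dt = 0:
Q_in = 0.0167 √h_ss ⇒ √h_ss = 0.0316/0.0167 = 1.8922.
h_ss = 1.8922² = 3.5805 m. (Since h₀ = 8.14 m > h_ss, the level will fall toward this value.)

3.58 m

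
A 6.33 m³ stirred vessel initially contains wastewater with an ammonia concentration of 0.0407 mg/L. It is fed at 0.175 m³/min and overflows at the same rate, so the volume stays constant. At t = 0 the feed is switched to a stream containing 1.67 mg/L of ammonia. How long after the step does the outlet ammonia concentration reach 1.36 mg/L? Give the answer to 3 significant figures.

60.0 min

Unsteady species balance (constant V, well mixed): V dC/dt = Q(C_in − C), so τ = V/Q = 36.171 min.
C(t) = C_in + (C₀ − C_in) e^(−t/τ). Set C = 1.36 and solve for t:
e^(−t/τ) = (C − C_in)/(C₀ − C_in) = (1.36 − 1.67)/(0.0407 − 1.67) = 0.19027
t = −τ ln(…) = 36.171 × 1.6593 = 60.020 min.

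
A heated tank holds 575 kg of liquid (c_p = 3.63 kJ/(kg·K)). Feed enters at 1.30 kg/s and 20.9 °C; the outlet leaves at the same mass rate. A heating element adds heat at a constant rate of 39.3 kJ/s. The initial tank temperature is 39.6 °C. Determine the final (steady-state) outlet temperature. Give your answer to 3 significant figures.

29.2 °C

Unsteady energy balance on the tank contents: M c_p dT/dt = ṁ c_p (T_in − T) + 39.3.
At steady state dT/dt = 0 ⇒ T_ss = T_in + Q̇/(ṁ c_p) = 20.9 + 39.3/(1.30·3.63) = 29.228 °C.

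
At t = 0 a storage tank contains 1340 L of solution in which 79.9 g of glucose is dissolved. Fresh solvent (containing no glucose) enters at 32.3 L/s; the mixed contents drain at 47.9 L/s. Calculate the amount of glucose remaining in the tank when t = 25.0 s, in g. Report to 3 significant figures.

Let m(t) be the amount of glucose. Volume: V(t) = V₀ + (Q_in − Q_out) t = 1340 − 15.600 t; V(25.0) = 950.00 L.
Species balance (pure solvent in): dm/dt = −Q_out · m/V(t).
dm/m = −Q_out dt/(V₀ − 15.600 t); integrating gives ln(m/m₀) = −(Q_out/(Q_in−Q_out)) ln(V/V₀).
m = m₀ (V₀/V)^(Q_out/(Q_in−Q_out)) = 79.9 × (1340/950.00)^(-3.0705) = 27.789 g.

27.8 g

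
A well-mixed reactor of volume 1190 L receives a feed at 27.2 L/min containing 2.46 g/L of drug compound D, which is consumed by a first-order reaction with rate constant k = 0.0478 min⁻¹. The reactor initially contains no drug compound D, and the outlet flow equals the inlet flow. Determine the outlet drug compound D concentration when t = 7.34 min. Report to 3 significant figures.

Species balance: V dC/dt = Q C_in − Q C − k V C.
dC/dt = (Q/V) C_in − (Q/V + k) C; effective rate a = Q/V + k = 0.022857 + 0.0478 = 0.070657 min⁻¹.
C_ss = Q C_in/(Q + kV) = 0.79579 g/L; C(t) = C_ss + (C₀ − C_ss) e^(−a t).
C(7.34) = 0.79579 + (-0.79579)·e^(−0.070657·7.34) = 0.79579 + (-0.79579)·0.59534 = 0.32203 g/L.

0.322 g/L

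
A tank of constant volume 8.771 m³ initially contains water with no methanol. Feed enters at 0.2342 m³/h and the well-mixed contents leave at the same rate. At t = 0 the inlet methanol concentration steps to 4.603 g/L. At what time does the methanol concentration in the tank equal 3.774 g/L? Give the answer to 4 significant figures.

64.20 h

Species balance: V dC/dt = Q(C_in − C) ⇒ τ = V/Q = 37.4509 h.
C(t) = C_in + (C₀ − C_in) e^(−t/τ). Set C = 3.774 and solve for t:
e^(−t/τ) = (C − C_in)/(C₀ − C_in) = (3.774 − 4.603)/(0 − 4.603) = 0.180100
t = −τ ln(…) = 37.4509 × 1.71424 = 64.2000 h.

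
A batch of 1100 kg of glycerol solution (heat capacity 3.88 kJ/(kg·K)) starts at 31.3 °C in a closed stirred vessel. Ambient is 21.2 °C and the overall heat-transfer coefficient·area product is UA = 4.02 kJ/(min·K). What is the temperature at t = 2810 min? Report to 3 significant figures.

M c_p dT/dt = −UA(T − T_amb).
dT/dt = (T_ss − T)/τ with T_ss = T_amb = 21.200 °C, τ = M c_p/UA = 1100·3.88/4.02 = 1061.7 min.
This is linear first-order; T(t) = T_ss + (T₀ − T_ss) e^(−t/τ).
T(2810) = 21.200 + (10.100)·0.070883 = 21.916 °C.

21.9 °C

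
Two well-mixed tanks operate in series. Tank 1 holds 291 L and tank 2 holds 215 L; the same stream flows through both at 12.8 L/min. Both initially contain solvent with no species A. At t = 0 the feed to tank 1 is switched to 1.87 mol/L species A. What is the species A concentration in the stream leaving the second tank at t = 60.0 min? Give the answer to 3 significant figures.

1.51 mol/L

Species balance on tank i: dCᵢ/dt = (Cᵢ₋₁ − Cᵢ)/τᵢ with τᵢ = Vᵢ/Q.
τ₁ = 291/12.8 = 22.734 min; τ₂ = 215/12.8 = 16.797 min.
Tank 1: C₁ = C_in(1 − e^(−t/τ₁)). Tank 2 (τ₁ ≠ τ₂): C₂ = C_in[1 − (τ₁ e^(−t/τ₁) − τ₂ e^(−t/τ₂))/(τ₁ − τ₂)].
At t = 60.0: e^(−t/τ₁) = 0.071420, e^(−t/τ₂) = 0.028097.
C₂ = 1.87·[1 − (22.734·0.071420 − 16.797·0.028097)/(5.9375)] = 1.87·0.80602 = 1.5073 mol/L.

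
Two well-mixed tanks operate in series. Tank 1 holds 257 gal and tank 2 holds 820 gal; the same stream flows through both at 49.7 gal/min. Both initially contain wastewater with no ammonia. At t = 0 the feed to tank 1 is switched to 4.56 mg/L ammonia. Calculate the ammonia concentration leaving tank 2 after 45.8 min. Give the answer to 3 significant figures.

4.15 mg/L

Species balance on tank i: dCᵢ/dt = (Cᵢ₋₁ − Cᵢ)/τᵢ with τᵢ = Vᵢ/Q.
τ₁ = 257/49.7 = 5.1710 min; τ₂ = 820/49.7 = 16.499 min.
Solving the cascade with C₁(0)=C₂(0)=0 gives C₂(t) = C_in[1 − (τ₁ e^(−t/τ₁) − τ₂ e^(−t/τ₂))/(τ₁ − τ₂)].
At t = 45.8: e^(−t/τ₁) = 0.00014238, e^(−t/τ₂) = 0.062292.
C₂ = 4.56·[1 − (5.1710·0.00014238 − 16.499·0.062292)/(-11.328)] = 4.56·0.90934 = 4.1466 mg/L.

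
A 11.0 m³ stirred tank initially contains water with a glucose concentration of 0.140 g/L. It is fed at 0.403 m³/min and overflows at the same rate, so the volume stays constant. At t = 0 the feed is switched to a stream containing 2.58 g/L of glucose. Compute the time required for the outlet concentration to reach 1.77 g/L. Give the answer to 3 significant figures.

Species balance: V dC/dt = Q(C_in − C) ⇒ τ = V/Q = 27.295 min.
C(t) = C_in + (C₀ − C_in) e^(−t/τ). Set C = 1.77 and solve for t:
e^(−t/τ) = (C − C_in)/(C₀ − C_in) = (1.77 − 2.58)/(0.140 − 2.58) = 0.33197
t = −τ ln(…) = 27.295 × 1.1027 = 30.099 min.

30.1 min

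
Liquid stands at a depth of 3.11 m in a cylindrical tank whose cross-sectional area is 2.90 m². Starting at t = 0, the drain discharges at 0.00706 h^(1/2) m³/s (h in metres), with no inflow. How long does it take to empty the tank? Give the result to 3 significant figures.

Accumulation of liquid (constant cross-section A): A dh/dt = −0.00706 √h.
This is separable: 2 d(√h)/dt = −0.00706/A, so √h = √h₀ − (0.00706/(2A)) t.
Set h = 0: 2√h₀ = (0.00706/A) t_empty ⇒ t_empty = 2A√h₀/0.00706.
t_empty = 2·2.90·√3.11/0.00706 = 5.8000·1.7635/0.00706 = 1448.8 s.

1450 s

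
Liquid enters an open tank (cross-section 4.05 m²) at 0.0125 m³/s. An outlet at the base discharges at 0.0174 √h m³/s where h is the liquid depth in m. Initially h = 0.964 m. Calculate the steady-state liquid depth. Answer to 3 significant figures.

0.516 m

A dh/dt = Q_in − 0.0174 √h. Steady state requires inflow = outflow:
Q_in = 0.0174 √h_ss ⇒ √h_ss = 0.0125/0.0174 = 0.71839.
h_ss = 0.71839² = 0.51609 m. (Since h₀ = 0.964 m > h_ss, the level will fall toward this value.)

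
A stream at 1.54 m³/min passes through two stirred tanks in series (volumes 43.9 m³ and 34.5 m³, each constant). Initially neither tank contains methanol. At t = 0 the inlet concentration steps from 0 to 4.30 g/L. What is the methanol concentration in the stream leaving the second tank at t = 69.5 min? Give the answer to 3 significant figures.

Time constants: τᵢ = Vᵢ/Q for each well-mixed tank.
τ₁ = 43.9/1.54 = 28.506 min; τ₂ = 34.5/1.54 = 22.403 min.
Solving the cascade with C₁(0)=C₂(0)=0 gives C₂(t) = C_in[1 − (τ₁ e^(−t/τ₁) − τ₂ e^(−t/τ₂))/(τ₁ − τ₂)].
At t = 69.5: e^(−t/τ₁) = 0.087332, e^(−t/τ₂) = 0.044945.
C₂ = 4.30·[1 − (28.506·0.087332 − 22.403·0.044945)/(6.1039)] = 4.30·0.75710 = 3.2555 g/L.

3.26 g/L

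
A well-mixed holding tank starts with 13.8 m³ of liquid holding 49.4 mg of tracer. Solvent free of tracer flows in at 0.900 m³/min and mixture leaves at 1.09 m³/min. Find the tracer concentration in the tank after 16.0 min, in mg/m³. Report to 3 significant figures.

Let m(t) be the amount of tracer. Volume: V(t) = V₀ + (Q_in − Q_out) t = 13.8 − 0.19000 t; V(16.0) = 10.760 m³.
No tracer enters, so dm/dt = −Q_out · (m/V).
dm/m = −Q_out dt/(V₀ − 0.19000 t); integrating gives ln(m/m₀) = −(Q_out/(Q_in−Q_out)) ln(V/V₀).
m = m₀ (V₀/V)^(Q_out/(Q_in−Q_out)) = 49.4 × (13.8/10.760)^(-5.7368) = 11.851 mg.
C = m/V = 11.851/10.760 = 1.1014 mg/m³.

1.10 mg/m³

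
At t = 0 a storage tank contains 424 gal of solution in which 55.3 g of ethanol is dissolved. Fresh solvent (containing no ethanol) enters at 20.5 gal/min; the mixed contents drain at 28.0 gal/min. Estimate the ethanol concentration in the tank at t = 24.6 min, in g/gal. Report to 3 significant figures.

Let m(t) be the amount of ethanol. Volume: V(t) = V₀ + (Q_in − Q_out) t = 424 − 7.5000 t; V(24.6) = 239.50 gal.
Solute balance: dm/dt = 0 − Q_out C = −Q_out m/V(t).
Separate: dm/m = −Q_out dt/V(t) ⇒ ln(m/m₀) = −(Q_out/(Q_in−Q_out)) ln(V/V₀).
m = m₀ (V₀/V)^(Q_out/(Q_in−Q_out)) = 55.3 × (424/239.50)^(-3.7333) = 6.5559 g.
C = m/V = 6.5559/239.50 = 0.027373 g/gal.

0.0274 g/gal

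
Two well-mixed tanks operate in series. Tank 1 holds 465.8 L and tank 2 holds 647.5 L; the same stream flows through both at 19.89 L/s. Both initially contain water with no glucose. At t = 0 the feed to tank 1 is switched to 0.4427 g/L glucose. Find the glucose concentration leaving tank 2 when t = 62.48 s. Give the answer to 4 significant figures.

Time constants: τᵢ = Vᵢ/Q for each well-mixed tank.
τ₁ = 465.8/19.89 = 23.4188 s; τ₂ = 647.5/19.89 = 32.5540 s.
Tank 1: C₁ = C_in(1 − e^(−t/τ₁)). Tank 2 (τ₁ ≠ τ₂): C₂ = C_in[1 − (τ₁ e^(−t/τ₁) − τ₂ e^(−t/τ₂))/(τ₁ − τ₂)].
At t = 62.48: e^(−t/τ₁) = 0.0693949, e^(−t/τ₂) = 0.146714.
C₂ = 0.4427·[1 − (23.4188·0.0693949 − 32.5540·0.146714)/(-9.13524)] = 0.4427·0.655073 = 0.290001 g/L.

0.2900 g/L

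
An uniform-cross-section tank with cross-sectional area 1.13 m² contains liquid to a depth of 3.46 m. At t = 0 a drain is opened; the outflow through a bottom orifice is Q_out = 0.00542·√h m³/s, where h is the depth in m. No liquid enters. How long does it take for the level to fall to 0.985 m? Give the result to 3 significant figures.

Unsteady balance on liquid volume: A dh/dt = −0.00542 √h.
Separate and integrate: 2(√h − √h₀) = −(0.00542/A) t.
t = 2A(√h₀ − √h)/0.00542 = 2·1.13·(√3.46 − √0.985)/0.00542
  = 2.2600 × (1.8601 − 0.99247) / 0.00542 = 361.78 s.

362 s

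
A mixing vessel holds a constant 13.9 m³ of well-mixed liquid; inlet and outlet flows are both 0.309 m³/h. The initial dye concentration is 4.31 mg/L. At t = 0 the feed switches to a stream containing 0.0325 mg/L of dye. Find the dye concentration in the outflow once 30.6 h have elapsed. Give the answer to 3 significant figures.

2.20 mg/L

Mass balance on the solute (V constant): V dC/dt = Q(C_in − C).
Time constant τ = V/Q = 13.9/0.309 = 44.984 h.
This is linear first-order; C(t) = C_in + (C₀ − C_in) e^(−t/τ).
C(30.6) = 0.0325 + (4.31 − 0.0325)·e^(−30.6/44.984) = 0.0325 + (4.2775)·0.50649 = 2.1990 mg/L.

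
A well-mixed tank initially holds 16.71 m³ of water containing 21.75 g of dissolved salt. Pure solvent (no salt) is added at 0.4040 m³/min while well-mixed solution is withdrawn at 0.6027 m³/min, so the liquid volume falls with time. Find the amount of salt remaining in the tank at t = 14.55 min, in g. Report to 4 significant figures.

12.22 g

Let m(t) be the amount of salt. Volume: V(t) = V₀ + (Q_in − Q_out) t = 16.71 − 0.198700 t; V(14.55) = 13.8189 m³.
Solute balance: dm/dt = 0 − Q_out C = −Q_out m/V(t).
dm/m = −Q_out dt/(V₀ − 0.198700 t); integrating gives ln(m/m₀) = −(Q_out/(Q_in−Q_out)) ln(V/V₀).
m = m₀ (V₀/V)^(Q_out/(Q_in−Q_out)) = 21.75 × (16.71/13.8189)^(-3.03322) = 12.2239 g.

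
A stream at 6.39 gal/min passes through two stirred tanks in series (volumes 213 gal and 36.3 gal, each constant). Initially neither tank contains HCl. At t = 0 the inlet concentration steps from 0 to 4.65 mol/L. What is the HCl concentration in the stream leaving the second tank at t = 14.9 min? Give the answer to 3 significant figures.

Each tank obeys Vᵢ dCᵢ/dt = Q(Cᵢ₋₁ − Cᵢ), so τᵢ = Vᵢ/Q.
τ₁ = 213/6.39 = 33.333 min; τ₂ = 36.3/6.39 = 5.6808 min.
Tank 1: C₁ = C_in(1 − e^(−t/τ₁)). Tank 2 (τ₁ ≠ τ₂): C₂ = C_in[1 − (τ₁ e^(−t/τ₁) − τ₂ e^(−t/τ₂))/(τ₁ − τ₂)].
At t = 14.9: e^(−t/τ₁) = 0.63954, e^(−t/τ₂) = 0.072593.
C₂ = 4.65·[1 − (33.333·0.63954 − 5.6808·0.072593)/(27.653)] = 4.65·0.24399 = 1.1345 mol/L.

1.13 mol/L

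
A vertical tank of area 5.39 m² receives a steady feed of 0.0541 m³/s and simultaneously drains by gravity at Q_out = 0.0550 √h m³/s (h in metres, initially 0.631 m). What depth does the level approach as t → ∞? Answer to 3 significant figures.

0.968 m

Level balance: A dh/dt = 0.0541 − 0.0550 √h. Setting dh/dt = 0:
Q_in = 0.0550 √h_ss ⇒ √h_ss = 0.0541/0.0550 = 0.98364.
h_ss = 0.98364² = 0.96754 m. (Since h₀ = 0.631 m < h_ss, the level will rise toward this value.)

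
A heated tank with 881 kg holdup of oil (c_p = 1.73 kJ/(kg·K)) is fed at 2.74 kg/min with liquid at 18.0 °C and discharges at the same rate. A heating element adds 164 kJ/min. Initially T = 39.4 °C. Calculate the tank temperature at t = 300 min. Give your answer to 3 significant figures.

47.4 °C

M c_p dT/dt = ṁ c_p (T_in − T) + Q̇.
Rearrange: dT/dt = (T_ss − T)/τ with τ = M/ṁ = 321.53 min and T_ss = T_in + Q̇/(ṁ c_p) = 52.598 °C.
This is linear first-order; T(t) = T_ss + (T₀ − T_ss) e^(−t/τ).
T(300) = 52.598 + (-13.198)·e^(−300/321.53) = 52.598 + (-13.198)·0.39336 = 47.406 °C.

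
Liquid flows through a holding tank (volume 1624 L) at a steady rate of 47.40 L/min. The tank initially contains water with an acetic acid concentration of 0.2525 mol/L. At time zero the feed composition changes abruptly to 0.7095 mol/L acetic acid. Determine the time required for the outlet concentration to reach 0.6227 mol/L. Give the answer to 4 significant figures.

Species balance: V dC/dt = Q(C_in − C) ⇒ τ = V/Q = 34.2616 min.
C(t) = C_in + (C₀ − C_in) e^(−t/τ). Set C = 0.6227 and solve for t:
e^(−t/τ) = (C − C_in)/(C₀ − C_in) = (0.6227 − 0.7095)/(0.2525 − 0.7095) = 0.189934
t = −τ ln(…) = 34.2616 × 1.66108 = 56.9112 min.

56.91 min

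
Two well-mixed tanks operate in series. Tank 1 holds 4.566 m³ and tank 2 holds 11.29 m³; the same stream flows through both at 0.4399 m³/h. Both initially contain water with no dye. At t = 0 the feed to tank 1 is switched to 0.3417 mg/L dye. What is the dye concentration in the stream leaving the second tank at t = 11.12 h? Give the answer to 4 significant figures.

Time constants: τᵢ = Vᵢ/Q for each well-mixed tank.
τ₁ = 4.566/0.4399 = 10.3796 h; τ₂ = 11.29/0.4399 = 25.6649 h.
Tank 1: C₁ = C_in(1 − e^(−t/τ₁)). Tank 2 (τ₁ ≠ τ₂): C₂ = C_in[1 − (τ₁ e^(−t/τ₁) − τ₂ e^(−t/τ₂))/(τ₁ − τ₂)].
At t = 11.12: e^(−t/τ₁) = 0.342553, e^(−t/τ₂) = 0.648381.
C₂ = 0.3417·[1 − (10.3796·0.342553 − 25.6649·0.648381)/(-15.2853)] = 0.3417·0.143943 = 0.0491852 mg/L.

0.04919 mg/L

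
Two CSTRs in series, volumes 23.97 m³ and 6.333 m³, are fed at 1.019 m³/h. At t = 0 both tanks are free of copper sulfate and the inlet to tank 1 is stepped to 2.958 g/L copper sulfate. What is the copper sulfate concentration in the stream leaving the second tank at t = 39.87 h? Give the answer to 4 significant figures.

2.222 g/L

Each tank obeys Vᵢ dCᵢ/dt = Q(Cᵢ₋₁ − Cᵢ), so τᵢ = Vᵢ/Q.
τ₁ = 23.97/1.019 = 23.5231 h; τ₂ = 6.333/1.019 = 6.21492 h.
Tank 1: C₁ = C_in(1 − e^(−t/τ₁)). Tank 2 (τ₁ ≠ τ₂): C₂ = C_in[1 − (τ₁ e^(−t/τ₁) − τ₂ e^(−t/τ₂))/(τ₁ − τ₂)].
At t = 39.87: e^(−t/τ₁) = 0.183612, e^(−t/τ₂) = 0.00163647.
C₂ = 2.958·[1 − (23.5231·0.183612 − 6.21492·0.00163647)/(17.3081)] = 2.958·0.751046 = 2.22159 g/L.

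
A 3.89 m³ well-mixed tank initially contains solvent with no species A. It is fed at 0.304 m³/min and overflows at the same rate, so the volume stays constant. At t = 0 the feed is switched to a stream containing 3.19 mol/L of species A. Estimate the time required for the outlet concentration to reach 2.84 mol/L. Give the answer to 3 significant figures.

Species balance: V dC/dt = Q(C_in − C) ⇒ τ = V/Q = 12.796 min.
C(t) = C_in + (C₀ − C_in) e^(−t/τ). Set C = 2.84 and solve for t:
e^(−t/τ) = (C − C_in)/(C₀ − C_in) = (2.84 − 3.19)/(0 − 3.19) = 0.10972
t = −τ ln(…) = 12.796 × 2.2098 = 28.277 min.

28.3 min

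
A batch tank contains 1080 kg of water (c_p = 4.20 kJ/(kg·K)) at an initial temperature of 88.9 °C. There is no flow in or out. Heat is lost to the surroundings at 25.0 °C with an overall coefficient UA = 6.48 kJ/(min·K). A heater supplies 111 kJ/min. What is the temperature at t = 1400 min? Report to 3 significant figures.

48.5 °C

Lumped-capacitance energy balance: M c_p dT/dt = UA(T_amb − T) + Q̇.
dT/dt = (T_ss − T)/τ with T_ss = T_amb + Q̇/UA = 25.0 + 111/6.48 = 42.130 °C, τ = M c_p/UA = 1080·4.20/6.48 = 700.00 min.
Integrating: T(t) = T_ss + (T₀ − T_ss) e^(−t/τ).
T(1400) = 42.130 + (46.770)·0.13534 = 48.459 °C.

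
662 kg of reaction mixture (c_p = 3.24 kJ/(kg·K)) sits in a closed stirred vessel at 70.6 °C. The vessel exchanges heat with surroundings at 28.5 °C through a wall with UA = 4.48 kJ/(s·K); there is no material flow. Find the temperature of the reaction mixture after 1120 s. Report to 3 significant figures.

Heat balance on the well-mixed liquid: M c_p dT/dt = −UA(T − T_amb).
dT/dt = (T_ss − T)/τ with T_ss = T_amb = 28.500 °C, τ = M c_p/UA = 662·3.24/4.48 = 478.77 s.
This is linear first-order; T(t) = T_ss + (T₀ − T_ss) e^(−t/τ).
T(1120) = 28.500 + (42.100)·0.096391 = 32.558 °C.

32.6 °C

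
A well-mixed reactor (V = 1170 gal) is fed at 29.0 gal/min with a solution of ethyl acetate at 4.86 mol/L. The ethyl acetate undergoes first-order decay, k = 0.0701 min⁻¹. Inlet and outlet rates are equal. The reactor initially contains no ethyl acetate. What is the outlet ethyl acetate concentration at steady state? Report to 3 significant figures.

1.27 mol/L

Accumulation = in − out − consumed: V dC/dt = Q C_in − Q C − k V C.
Steady state (dC/dt = 0): C_ss = Q C_in/(Q + kV) = C_in/(1 + kV/Q).
C_ss = 29.0·4.86/(29.0 + 0.0701·1170) = 140.94/111.02 = 1.2695 mol/L.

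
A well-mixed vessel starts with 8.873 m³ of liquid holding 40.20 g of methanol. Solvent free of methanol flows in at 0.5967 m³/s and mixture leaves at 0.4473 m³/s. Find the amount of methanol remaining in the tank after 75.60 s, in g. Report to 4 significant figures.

3.440 g

Let m(t) be the amount of methanol. Volume: V(t) = V₀ + (Q_in − Q_out) t = 8.873 + 0.149400 t; V(75.60) = 20.1676 m³.
No methanol enters, so dm/dt = −Q_out · (m/V).
Separate: dm/m = −Q_out dt/V(t) ⇒ ln(m/m₀) = −(Q_out/(Q_in−Q_out)) ln(V/V₀).
m = m₀ (V₀/V)^(Q_out/(Q_in−Q_out)) = 40.20 × (8.873/20.1676)^(2.99398) = 3.44049 g.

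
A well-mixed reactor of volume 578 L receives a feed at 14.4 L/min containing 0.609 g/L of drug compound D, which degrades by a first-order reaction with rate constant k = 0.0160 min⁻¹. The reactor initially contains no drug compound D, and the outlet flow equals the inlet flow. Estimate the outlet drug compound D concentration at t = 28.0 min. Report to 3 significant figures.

0.253 g/L

Species balance: V dC/dt = Q C_in − Q C − k V C.
This is linear with rate a = Q/V + k = 0.040913 min⁻¹.
C_ss = Q C_in/(Q + kV) = 0.37084 g/L; C(t) = C_ss + (C₀ − C_ss) e^(−a t).
C(28.0) = 0.37084 + (-0.37084)·e^(−0.040913·28.0) = 0.37084 + (-0.37084)·0.31804 = 0.25290 g/L.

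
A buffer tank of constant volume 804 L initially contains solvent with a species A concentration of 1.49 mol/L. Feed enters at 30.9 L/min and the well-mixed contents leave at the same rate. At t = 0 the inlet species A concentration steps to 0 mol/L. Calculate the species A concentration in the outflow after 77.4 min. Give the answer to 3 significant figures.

0.0761 mol/L

Species balance on the tank: V dC/dt = Q(C_in − C).
Rewrite as dC/dt + C/τ = C_in/τ, τ = V/Q = 26.019 min.
Solution: C(t) = C_in + (C₀ − C_in) e^(−t/τ).
C(77.4) = 0 + (1.49 − 0)·e^(−77.4/26.019) = 0 + (1.4900)·0.051063 = 0.076083 mol/L.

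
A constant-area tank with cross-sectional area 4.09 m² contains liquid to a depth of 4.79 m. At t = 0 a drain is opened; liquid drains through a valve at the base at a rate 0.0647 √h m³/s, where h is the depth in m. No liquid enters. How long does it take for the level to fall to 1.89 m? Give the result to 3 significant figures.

A dh/dt = −Q_out = −0.0647 √h.
∫ h^(−1/2) dh = −(0.0647/A) ∫ dt, giving 2√h = 2√h₀ − (0.0647/A) t.
t = 2A(√h₀ − √h)/0.0647 = 2·4.09·(√4.79 − √1.89)/0.0647
  = 8.1800 × (2.1886 − 1.3748) / 0.0647 = 102.89 s.

103 s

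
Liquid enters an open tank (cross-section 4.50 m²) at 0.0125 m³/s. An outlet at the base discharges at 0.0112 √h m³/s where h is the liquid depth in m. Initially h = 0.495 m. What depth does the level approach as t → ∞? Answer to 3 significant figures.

A dh/dt = Q_in − 0.0112 √h. Steady state requires inflow = outflow:
Q_in = 0.0112 √h_ss ⇒ √h_ss = 0.0125/0.0112 = 1.1161.
h_ss = 1.1161² = 1.2456 m. (Since h₀ = 0.495 m < h_ss, the level will rise toward this value.)

1.25 m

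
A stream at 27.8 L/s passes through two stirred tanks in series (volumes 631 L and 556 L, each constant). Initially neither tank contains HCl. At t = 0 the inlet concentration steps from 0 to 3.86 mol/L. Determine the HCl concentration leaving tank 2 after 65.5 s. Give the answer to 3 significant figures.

3.13 mol/L

Each tank obeys Vᵢ dCᵢ/dt = Q(Cᵢ₋₁ − Cᵢ), so τᵢ = Vᵢ/Q.
τ₁ = 631/27.8 = 22.698 s; τ₂ = 556/27.8 = 20.000 s.
Tank 1: C₁ = C_in(1 − e^(−t/τ₁)). Tank 2 (τ₁ ≠ τ₂): C₂ = C_in[1 − (τ₁ e^(−t/τ₁) − τ₂ e^(−t/τ₂))/(τ₁ − τ₂)].
At t = 65.5: e^(−t/τ₁) = 0.055814, e^(−t/τ₂) = 0.037817.
C₂ = 3.86·[1 − (22.698·0.055814 − 20.000·0.037817)/(2.6978)] = 3.86·0.81077 = 3.1296 mol/L.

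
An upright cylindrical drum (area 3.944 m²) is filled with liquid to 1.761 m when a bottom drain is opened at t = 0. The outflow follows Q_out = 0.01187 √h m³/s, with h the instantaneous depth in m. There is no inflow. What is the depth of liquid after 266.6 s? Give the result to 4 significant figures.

0.8572 m

Unsteady balance on liquid volume: A dh/dt = −0.01187 √h.
Separate and integrate: 2(√h − √h₀) = −(0.01187/A) t.
√h = √1.761 − 0.01187·266.6/(2·3.944) = 1.32703 − 0.401184 = 0.925842.
h = 0.925842² = 0.857184 m.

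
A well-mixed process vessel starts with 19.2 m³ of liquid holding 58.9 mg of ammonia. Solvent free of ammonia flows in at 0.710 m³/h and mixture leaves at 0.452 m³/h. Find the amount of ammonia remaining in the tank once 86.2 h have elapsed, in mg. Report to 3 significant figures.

15.3 mg

Let m(t) be the amount of ammonia. Volume: V(t) = V₀ + (Q_in − Q_out) t = 19.2 + 0.25800 t; V(86.2) = 41.440 m³.
Species balance (pure solvent in): dm/dt = −Q_out · m/V(t).
Separate: dm/m = −Q_out dt/V(t) ⇒ ln(m/m₀) = −(Q_out/(Q_in−Q_out)) ln(V/V₀).
m = m₀ (V₀/V)^(Q_out/(Q_in−Q_out)) = 58.9 × (19.2/41.440)^(1.7519) = 15.303 mg.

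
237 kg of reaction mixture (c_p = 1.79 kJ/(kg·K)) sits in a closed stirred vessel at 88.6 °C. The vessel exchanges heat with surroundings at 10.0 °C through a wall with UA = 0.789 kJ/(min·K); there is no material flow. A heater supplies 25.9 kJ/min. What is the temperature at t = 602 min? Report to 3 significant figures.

Lumped-capacitance energy balance: M c_p dT/dt = UA(T_amb − T) + Q̇.
dT/dt = (T_ss − T)/τ with T_ss = T_amb + Q̇/UA = 10.0 + 25.9/0.789 = 42.826 °C, τ = M c_p/UA = 237·1.79/0.789 = 537.68 min.
T approaches T_ss exponentially: T(t) = T_ss + (T₀ − T_ss) e^(−t/τ).
T(602) = 42.826 + (45.774)·0.32640 = 57.767 °C.

57.8 °C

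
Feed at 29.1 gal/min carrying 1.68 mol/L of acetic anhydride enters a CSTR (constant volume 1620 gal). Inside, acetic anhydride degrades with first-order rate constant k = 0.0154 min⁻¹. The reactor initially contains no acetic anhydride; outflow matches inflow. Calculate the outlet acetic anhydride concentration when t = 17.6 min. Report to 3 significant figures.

Accumulation = in − out − consumed: V dC/dt = Q C_in − Q C − k V C.
dC/dt = (Q/V) C_in − (Q/V + k) C; effective rate a = Q/V + k = 0.017963 + 0.0154 = 0.033363 min⁻¹.
C_ss = Q C_in/(Q + kV) = 0.90453 mol/L; C(t) = C_ss + (C₀ − C_ss) e^(−a t).
C(17.6) = 0.90453 + (-0.90453)·e^(−0.033363·17.6) = 0.90453 + (-0.90453)·0.55589 = 0.40171 mol/L.

0.402 mol/L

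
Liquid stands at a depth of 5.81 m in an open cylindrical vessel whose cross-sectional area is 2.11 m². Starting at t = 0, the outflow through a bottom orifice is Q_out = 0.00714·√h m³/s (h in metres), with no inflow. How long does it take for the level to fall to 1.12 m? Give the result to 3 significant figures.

799 s

With no inflow, A dh/dt = −0.00714 √h.
Separate and integrate: 2(√h − √h₀) = −(0.00714/A) t.
t = 2A(√h₀ − √h)/0.00714 = 2·2.11·(√5.81 − √1.12)/0.00714
  = 4.2200 × (2.4104 − 1.0583) / 0.00714 = 799.14 s.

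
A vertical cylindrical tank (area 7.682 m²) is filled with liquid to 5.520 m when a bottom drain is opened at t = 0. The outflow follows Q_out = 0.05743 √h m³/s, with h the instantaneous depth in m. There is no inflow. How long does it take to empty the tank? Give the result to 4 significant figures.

A dh/dt = −Q_out = −0.05743 √h.
Separate and integrate: 2(√h − √h₀) = −(0.05743/A) t.
Tank is empty when √h = 0: t_empty = 2A√h₀/0.05743.
t_empty = 2·7.682·√5.520/0.05743 = 15.3640·2.34947/0.05743 = 628.543 s.

628.5 s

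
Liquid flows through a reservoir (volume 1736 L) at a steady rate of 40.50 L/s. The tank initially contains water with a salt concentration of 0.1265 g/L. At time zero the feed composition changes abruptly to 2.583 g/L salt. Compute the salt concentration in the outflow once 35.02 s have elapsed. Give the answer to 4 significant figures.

Species balance on the tank: V dC/dt = Q(C_in − C).
So dC/dt = (C_in − C)/τ with τ = V/Q = 1736/40.50 = 42.8642 s.
Solution: C(t) = C_in + (C₀ − C_in) e^(−t/τ).
C(35.02) = 2.583 + (0.1265 − 2.583)·e^(−35.02/42.8642) = 2.583 + (-2.45650)·0.441755 = 1.49783 g/L.

1.498 g/L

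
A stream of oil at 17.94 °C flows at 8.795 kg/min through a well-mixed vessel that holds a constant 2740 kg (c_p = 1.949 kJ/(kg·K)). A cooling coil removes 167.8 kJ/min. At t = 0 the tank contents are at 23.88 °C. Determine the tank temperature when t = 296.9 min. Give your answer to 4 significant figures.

Heat balance on the well-mixed liquid: M c_p dT/dt = ṁ c_p (T_in − T) − 167.8.
τ = M/ṁ = 311.541 min; T_ss = T_in − Q̇/(ṁ c_p) = 17.94 − 167.8/(8.795·1.949) = 8.15087 °C.
T approaches T_ss exponentially: T(t) = T_ss + (T₀ − T_ss) e^(−t/τ).
T(296.9) = 8.15087 + (15.7291)·e^(−296.9/311.541) = 8.15087 + (15.7291)·0.385580 = 14.2157 °C.

14.22 °C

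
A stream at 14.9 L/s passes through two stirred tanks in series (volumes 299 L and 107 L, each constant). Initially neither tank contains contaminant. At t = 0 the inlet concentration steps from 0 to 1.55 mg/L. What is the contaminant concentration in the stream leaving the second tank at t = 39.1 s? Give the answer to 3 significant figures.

Species balance on tank i: dCᵢ/dt = (Cᵢ₋₁ − Cᵢ)/τᵢ with τᵢ = Vᵢ/Q.
τ₁ = 299/14.9 = 20.067 s; τ₂ = 107/14.9 = 7.1812 s.
Tank 1: C₁ = C_in(1 − e^(−t/τ₁)). Tank 2 (τ₁ ≠ τ₂): C₂ = C_in[1 − (τ₁ e^(−t/τ₁) − τ₂ e^(−t/τ₂))/(τ₁ − τ₂)].
At t = 39.1: e^(−t/τ₁) = 0.14249, e^(−t/τ₂) = 0.0043188.
C₂ = 1.55·[1 − (20.067·0.14249 − 7.1812·0.0043188)/(12.886)] = 1.55·0.78050 = 1.2098 mg/L.

1.21 mg/L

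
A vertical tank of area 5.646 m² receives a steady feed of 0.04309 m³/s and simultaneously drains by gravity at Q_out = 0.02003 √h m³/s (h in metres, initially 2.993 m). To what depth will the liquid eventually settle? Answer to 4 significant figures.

4.628 m

A dh/dt = Q_in − 0.02003 √h. Steady state requires inflow = outflow:
Q_in = 0.02003 √h_ss ⇒ √h_ss = 0.04309/0.02003 = 2.15127.
h_ss = 2.15127² = 4.62798 m. (Since h₀ = 2.993 m < h_ss, the level will rise toward this value.)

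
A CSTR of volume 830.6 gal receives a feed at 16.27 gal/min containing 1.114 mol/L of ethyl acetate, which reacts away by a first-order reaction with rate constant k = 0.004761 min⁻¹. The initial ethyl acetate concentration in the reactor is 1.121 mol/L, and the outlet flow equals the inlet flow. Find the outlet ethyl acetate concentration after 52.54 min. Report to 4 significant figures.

Species balance: V dC/dt = Q C_in − Q C − k V C.
dC/dt = (Q/V) C_in − (Q/V + k) C; effective rate a = Q/V + k = 0.0195882 + 0.004761 = 0.0243492 min⁻¹.
C_ss = Q C_in/(Q + kV) = 0.896180 mol/L; C(t) = C_ss + (C₀ − C_ss) e^(−a t).
C(52.54) = 0.896180 + (0.224820)·e^(−0.0243492·52.54) = 0.896180 + (0.224820)·0.278229 = 0.958732 mol/L.

0.9587 mol/L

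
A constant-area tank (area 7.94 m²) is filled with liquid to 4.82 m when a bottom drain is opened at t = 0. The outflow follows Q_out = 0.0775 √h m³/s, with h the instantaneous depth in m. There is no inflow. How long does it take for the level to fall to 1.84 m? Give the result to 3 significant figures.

Accumulation of liquid (constant cross-section A): A dh/dt = −0.0775 √h.
This is separable: 2 d(√h)/dt = −0.0775/A, so √h = √h₀ − (0.0775/(2A)) t.
t = 2A(√h₀ − √h)/0.0775 = 2·7.94·(√4.82 − √1.84)/0.0775
  = 15.880 × (2.1954 − 1.3565) / 0.0775 = 171.91 s.

172 s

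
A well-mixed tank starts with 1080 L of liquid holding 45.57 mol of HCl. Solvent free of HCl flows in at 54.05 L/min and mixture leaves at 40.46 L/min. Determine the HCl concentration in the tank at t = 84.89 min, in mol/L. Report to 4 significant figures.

0.002345 mol/L

Total volume: dV/dt = Q_in − Q_out = 13.5900 L/min, so V(t) = 1080 + 13.5900 t and V(84.89) = 2233.66 L.
Solute balance: dm/dt = 0 − Q_out C = −Q_out m/V(t).
Separate: dm/m = −Q_out dt/V(t) ⇒ ln(m/m₀) = −(Q_out/(Q_in−Q_out)) ln(V/V₀).
m = m₀ (V₀/V)^(Q_out/(Q_in−Q_out)) = 45.57 × (1080/2233.66)^(2.97719) = 5.23722 mol.
C = m/V = 5.23722/2233.66 = 0.00234469 mol/L.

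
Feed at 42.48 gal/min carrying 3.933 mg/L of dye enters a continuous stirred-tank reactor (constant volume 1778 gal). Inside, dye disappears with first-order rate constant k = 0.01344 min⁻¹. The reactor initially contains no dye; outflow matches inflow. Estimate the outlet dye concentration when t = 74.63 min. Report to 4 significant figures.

V dC/dt = Q(C_in − C) − k V C.
dC/dt = (Q/V) C_in − (Q/V + k) C; effective rate a = Q/V + k = 0.0238920 + 0.01344 = 0.0373320 min⁻¹.
C_ss = Q C_in/(Q + kV) = 2.51707 mg/L; C(t) = C_ss + (C₀ − C_ss) e^(−a t).
C(74.63) = 2.51707 + (-2.51707)·e^(−0.0373320·74.63) = 2.51707 + (-2.51707)·0.0616620 = 2.36186 mg/L.

2.362 mg/L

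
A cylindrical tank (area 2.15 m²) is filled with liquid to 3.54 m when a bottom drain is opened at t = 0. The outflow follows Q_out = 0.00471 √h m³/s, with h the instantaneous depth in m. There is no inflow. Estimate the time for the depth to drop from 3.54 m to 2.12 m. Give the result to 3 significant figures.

A dh/dt = −Q_out = −0.00471 √h.
This is separable: 2 d(√h)/dt = −0.00471/A, so √h = √h₀ − (0.00471/(2A)) t.
t = 2A(√h₀ − √h)/0.00471 = 2·2.15·(√3.54 − √2.12)/0.00471
  = 4.3000 × (1.8815 − 1.4560) / 0.00471 = 388.43 s.

388 s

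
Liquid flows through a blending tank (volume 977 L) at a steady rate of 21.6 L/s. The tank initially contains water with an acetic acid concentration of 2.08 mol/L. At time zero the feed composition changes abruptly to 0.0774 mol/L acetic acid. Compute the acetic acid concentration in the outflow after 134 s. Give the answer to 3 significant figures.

Mass balance on the solute (V constant): V dC/dt = Q(C_in − C).
Time constant τ = V/Q = 977/21.6 = 45.231 s.
Solution: C(t) = C_in + (C₀ − C_in) e^(−t/τ).
C(134) = 0.0774 + (2.08 − 0.0774)·e^(−134/45.231) = 0.0774 + (2.0026)·0.051688 = 0.18091 mol/L.

0.181 mol/L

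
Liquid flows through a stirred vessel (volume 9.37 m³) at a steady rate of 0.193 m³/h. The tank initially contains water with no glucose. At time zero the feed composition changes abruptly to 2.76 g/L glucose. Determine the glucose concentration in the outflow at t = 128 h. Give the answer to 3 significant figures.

2.56 g/L

Unsteady species balance (constant V, well mixed): V dC/dt = Q(C_in − C).
So dC/dt = (C_in − C)/τ with τ = V/Q = 9.37/0.193 = 48.549 h.
Integrating: C(t) = C_in + (C₀ − C_in) e^(−t/τ).
C(128) = 2.76 + (0 − 2.76)·e^(−128/48.549) = 2.76 + (-2.7600)·0.071612 = 2.5624 g/L.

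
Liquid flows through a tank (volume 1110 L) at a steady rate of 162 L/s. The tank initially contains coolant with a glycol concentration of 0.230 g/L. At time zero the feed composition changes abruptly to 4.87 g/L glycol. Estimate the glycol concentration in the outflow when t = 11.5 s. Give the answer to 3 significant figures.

Unsteady species balance (constant V, well mixed): V dC/dt = Q(C_in − C).
Time constant τ = V/Q = 1110/162 = 6.8519 s.
Integrating: C(t) = C_in + (C₀ − C_in) e^(−t/τ).
C(11.5) = 4.87 + (0.230 − 4.87)·e^(−11.5/6.8519) = 4.87 + (-4.6400)·0.18668 = 4.0038 g/L.

4.00 g/L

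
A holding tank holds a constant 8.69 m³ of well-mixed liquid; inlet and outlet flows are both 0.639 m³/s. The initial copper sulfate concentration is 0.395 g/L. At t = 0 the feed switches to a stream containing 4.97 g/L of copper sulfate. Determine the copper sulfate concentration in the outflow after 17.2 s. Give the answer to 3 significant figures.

Mass balance on the solute (V constant): V dC/dt = Q(C_in − C).
So dC/dt = (C_in − C)/τ with τ = V/Q = 8.69/0.639 = 13.599 s.
This is linear first-order; C(t) = C_in + (C₀ − C_in) e^(−t/τ).
C(17.2) = 4.97 + (0.395 − 4.97)·e^(−17.2/13.599) = 4.97 + (-4.5750)·0.28231 = 3.6785 g/L.

3.68 g/L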